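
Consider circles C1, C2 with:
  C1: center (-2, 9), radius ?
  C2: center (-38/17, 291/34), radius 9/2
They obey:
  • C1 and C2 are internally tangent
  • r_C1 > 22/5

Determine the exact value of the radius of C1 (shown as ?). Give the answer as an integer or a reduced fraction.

1. [int C1,C2]  r_C1² − 9r_C1 + 20 = 0  ⇒  r_C1 = 4 or 5
2. given r_C1 > 22/5: keep 5

5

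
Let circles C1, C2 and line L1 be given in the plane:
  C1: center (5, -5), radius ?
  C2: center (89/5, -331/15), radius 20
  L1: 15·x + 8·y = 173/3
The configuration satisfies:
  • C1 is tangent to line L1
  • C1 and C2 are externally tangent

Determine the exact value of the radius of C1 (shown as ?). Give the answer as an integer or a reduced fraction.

4/3

1. [C1‖L1]  r_C1² − 16/9 = 0  ⇒  r_C1 = 4/3 (r>0 drops 1)
2. [ext C1·C2]  r_C1² + 40r_C1 − 496/9 = 0  ⇒  r_C1 = 4/3 (r>0 drops 1)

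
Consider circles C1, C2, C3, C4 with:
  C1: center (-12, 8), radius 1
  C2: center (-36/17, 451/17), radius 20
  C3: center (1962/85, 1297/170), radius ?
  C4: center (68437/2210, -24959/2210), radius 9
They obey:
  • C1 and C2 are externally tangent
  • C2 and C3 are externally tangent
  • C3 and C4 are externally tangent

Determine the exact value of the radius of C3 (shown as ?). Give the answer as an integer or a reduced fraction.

23/2

1. [ext C2·C3]  r_C3² + 40r_C3 − 2369/4 = 0  ⇒  r_C3 = 23/2 (r>0 drops 1)
2. [ext C3·C4]  r_C3² + 18r_C3 − 1357/4 = 0  ⇒  r_C3 = 23/2 (r>0 drops 1)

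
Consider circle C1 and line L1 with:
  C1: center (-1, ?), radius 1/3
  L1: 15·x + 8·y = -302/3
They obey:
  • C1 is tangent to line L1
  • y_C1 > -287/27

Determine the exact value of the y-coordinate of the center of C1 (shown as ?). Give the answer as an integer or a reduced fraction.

1. [C1‖L1]  y_C1² + (257/12)y_C1 + 685/6 = 0  ⇒  y_C1 = -137/12 or -10
2. given y_C1 > -287/27: keep -10

-10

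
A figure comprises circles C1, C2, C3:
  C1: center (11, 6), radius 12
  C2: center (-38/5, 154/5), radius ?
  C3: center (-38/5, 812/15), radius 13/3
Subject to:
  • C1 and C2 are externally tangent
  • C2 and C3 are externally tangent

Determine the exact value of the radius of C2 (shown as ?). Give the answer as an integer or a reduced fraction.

1. [ext C1·C2]  r_C2² + 24r_C2 − 817 = 0  ⇒  r_C2 = 19 (r>0 drops 1)
2. [ext C2·C3]  r_C2² + (26/3)r_C2 − 1577/3 = 0  ⇒  r_C2 = 19 (r>0 drops 1)

19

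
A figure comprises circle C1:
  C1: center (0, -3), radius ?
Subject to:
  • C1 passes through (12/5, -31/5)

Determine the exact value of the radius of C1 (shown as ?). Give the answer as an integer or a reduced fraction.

1. [C1∋P]  r_C1² − 16 = 0  ⇒  r_C1 = 4 (r>0 drops 1)

4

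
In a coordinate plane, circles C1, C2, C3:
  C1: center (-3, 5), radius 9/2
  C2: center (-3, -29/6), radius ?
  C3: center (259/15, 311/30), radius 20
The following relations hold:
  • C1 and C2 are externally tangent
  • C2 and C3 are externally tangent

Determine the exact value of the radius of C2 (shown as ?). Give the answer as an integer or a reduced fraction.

16/3

1. [ext C1·C2]  r_C2² + 9r_C2 − 688/9 = 0  ⇒  r_C2 = 16/3 (r>0 drops 1)
2. [ext C2·C3]  r_C2² + 40r_C2 − 2176/9 = 0  ⇒  r_C2 = 16/3 (r>0 drops 1)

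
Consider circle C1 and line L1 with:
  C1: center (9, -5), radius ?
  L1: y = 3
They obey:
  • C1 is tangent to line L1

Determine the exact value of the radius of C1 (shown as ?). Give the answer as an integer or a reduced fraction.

8

1. [C1‖L1]  r_C1² − 64 = 0  ⇒  r_C1 = 8 (r>0 drops 1)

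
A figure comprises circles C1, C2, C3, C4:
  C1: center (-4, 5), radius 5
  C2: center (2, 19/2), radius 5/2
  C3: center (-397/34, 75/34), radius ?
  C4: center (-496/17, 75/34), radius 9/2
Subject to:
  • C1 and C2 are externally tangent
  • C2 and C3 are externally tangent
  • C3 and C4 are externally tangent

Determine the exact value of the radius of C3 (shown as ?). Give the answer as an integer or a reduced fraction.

1. [ext C2·C3]  r_C3² + 5r_C3 − 234 = 0  ⇒  r_C3 = 13 (r>0 drops 1)
2. [ext C3·C4]  r_C3² + 9r_C3 − 286 = 0  ⇒  r_C3 = 13 (r>0 drops 1)

13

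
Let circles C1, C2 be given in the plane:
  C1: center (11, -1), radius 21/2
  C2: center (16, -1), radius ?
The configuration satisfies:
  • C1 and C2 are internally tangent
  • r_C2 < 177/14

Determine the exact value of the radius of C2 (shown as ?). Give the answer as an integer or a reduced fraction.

1. [int C1,C2]  r_C2² − 21r_C2 + 341/4 = 0  ⇒  r_C2 = 11/2 or 31/2
2. given r_C2 < 177/14: keep 11/2

11/2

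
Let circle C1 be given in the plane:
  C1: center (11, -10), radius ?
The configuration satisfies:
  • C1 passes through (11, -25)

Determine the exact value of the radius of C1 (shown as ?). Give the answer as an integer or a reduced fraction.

15

1. [C1∋P]  r_C1² − 225 = 0  ⇒  r_C1 = 15 (r>0 drops 1)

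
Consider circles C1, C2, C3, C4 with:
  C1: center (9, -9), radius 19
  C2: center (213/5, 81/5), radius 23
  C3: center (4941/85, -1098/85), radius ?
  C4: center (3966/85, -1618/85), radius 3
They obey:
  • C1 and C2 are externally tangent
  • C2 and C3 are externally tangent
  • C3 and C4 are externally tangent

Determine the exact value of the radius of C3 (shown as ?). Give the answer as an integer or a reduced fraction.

10

1. [ext C2·C3]  r_C3² + 46r_C3 − 560 = 0  ⇒  r_C3 = 10 (r>0 drops 1)
2. [ext C3·C4]  r_C3² + 6r_C3 − 160 = 0  ⇒  r_C3 = 10 (r>0 drops 1)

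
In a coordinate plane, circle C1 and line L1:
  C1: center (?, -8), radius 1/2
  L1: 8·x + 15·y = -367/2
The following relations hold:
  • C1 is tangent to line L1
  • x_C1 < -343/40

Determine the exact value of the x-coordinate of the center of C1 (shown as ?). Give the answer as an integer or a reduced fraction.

-9

1. [C1‖L1]  x_C1² + (127/8)x_C1 + 495/8 = 0  ⇒  x_C1 = -9 or -55/8
2. given x_C1 < -343/40: keep -9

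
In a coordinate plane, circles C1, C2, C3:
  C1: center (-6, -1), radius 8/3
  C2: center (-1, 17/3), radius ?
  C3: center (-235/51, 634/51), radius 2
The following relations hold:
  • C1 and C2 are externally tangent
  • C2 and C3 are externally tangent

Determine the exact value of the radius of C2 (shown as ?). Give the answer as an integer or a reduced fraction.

17/3

1. [ext C1·C2]  r_C2² + (16/3)r_C2 − 187/3 = 0  ⇒  r_C2 = 17/3 (r>0 drops 1)
2. [ext C2·C3]  r_C2² + 4r_C2 − 493/9 = 0  ⇒  r_C2 = 17/3 (r>0 drops 1)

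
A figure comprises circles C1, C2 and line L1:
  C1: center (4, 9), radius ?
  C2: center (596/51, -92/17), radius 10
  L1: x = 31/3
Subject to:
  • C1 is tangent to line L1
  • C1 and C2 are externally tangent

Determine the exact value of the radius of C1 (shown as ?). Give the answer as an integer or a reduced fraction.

19/3

1. [C1‖L1]  r_C1² − 361/9 = 0  ⇒  r_C1 = 19/3 (r>0 drops 1)
2. [ext C1·C2]  r_C1² + 20r_C1 − 1501/9 = 0  ⇒  r_C1 = 19/3 (r>0 drops 1)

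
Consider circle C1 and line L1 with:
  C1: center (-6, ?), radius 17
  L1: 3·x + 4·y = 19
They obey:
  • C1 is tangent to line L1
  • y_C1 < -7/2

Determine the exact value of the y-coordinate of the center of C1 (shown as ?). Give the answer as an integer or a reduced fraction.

1. [C1‖L1]  y_C1² − (37/2)y_C1 − 366 = 0  ⇒  y_C1 = -12 or 61/2
2. given y_C1 < -7/2: keep -12

-12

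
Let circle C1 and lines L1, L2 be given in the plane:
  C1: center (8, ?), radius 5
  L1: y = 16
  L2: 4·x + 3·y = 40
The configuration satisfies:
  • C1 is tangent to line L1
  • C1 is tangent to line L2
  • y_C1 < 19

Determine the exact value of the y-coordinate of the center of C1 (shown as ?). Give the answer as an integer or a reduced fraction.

11

1. [C1‖L1]  y_C1² − 32y_C1 + 231 = 0  ⇒  y_C1 = 11 or 21
2. [C1‖L2]  y_C1² − (16/3)y_C1 − 187/3 = 0  ⇒  y_C1 = -17/3 or 11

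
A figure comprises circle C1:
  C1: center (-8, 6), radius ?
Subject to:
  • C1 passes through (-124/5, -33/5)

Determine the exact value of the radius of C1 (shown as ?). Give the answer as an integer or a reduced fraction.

21

1. [C1∋P]  r_C1² − 441 = 0  ⇒  r_C1 = 21 (r>0 drops 1)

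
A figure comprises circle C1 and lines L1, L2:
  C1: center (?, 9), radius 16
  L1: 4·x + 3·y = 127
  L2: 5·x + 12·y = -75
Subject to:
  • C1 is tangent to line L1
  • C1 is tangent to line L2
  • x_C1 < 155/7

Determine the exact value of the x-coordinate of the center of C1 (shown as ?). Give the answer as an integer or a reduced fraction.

1. [C1‖L1]  x_C1² − 50x_C1 + 225 = 0  ⇒  x_C1 = 5 or 45
2. [C1‖L2]  x_C1² + (366/5)x_C1 − 391 = 0  ⇒  x_C1 = -391/5 or 5

5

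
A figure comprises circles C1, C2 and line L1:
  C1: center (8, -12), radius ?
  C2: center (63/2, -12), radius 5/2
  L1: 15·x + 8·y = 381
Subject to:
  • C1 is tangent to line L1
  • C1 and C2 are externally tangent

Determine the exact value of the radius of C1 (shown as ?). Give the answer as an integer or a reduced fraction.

1. [C1‖L1]  r_C1² − 441 = 0  ⇒  r_C1 = 21 (r>0 drops 1)
2. [ext C1·C2]  r_C1² + 5r_C1 − 546 = 0  ⇒  r_C1 = 21 (r>0 drops 1)

21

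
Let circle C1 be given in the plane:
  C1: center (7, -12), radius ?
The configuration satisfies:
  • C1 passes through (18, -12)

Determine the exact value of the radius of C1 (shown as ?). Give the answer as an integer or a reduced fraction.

11

1. [C1∋P]  r_C1² − 121 = 0  ⇒  r_C1 = 11 (r>0 drops 1)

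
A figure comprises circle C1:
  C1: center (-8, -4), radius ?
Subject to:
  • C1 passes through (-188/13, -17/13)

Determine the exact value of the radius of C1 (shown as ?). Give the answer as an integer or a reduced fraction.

7

1. [C1∋P]  r_C1² − 49 = 0  ⇒  r_C1 = 7 (r>0 drops 1)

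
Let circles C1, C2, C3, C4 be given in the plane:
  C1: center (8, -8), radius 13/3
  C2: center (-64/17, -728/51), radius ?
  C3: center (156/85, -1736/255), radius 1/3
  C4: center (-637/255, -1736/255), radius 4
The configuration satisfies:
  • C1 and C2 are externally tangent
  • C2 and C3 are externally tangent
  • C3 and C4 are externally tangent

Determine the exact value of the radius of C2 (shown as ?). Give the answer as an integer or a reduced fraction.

9

1. [ext C1·C2]  r_C2² + (26/3)r_C2 − 159 = 0  ⇒  r_C2 = 9 (r>0 drops 1)
2. [ext C2·C3]  r_C2² + (2/3)r_C2 − 87 = 0  ⇒  r_C2 = 9 (r>0 drops 1)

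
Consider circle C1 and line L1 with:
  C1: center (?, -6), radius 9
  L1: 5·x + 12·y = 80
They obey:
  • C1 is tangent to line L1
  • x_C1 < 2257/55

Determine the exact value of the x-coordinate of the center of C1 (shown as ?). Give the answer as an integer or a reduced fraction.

7

1. [C1‖L1]  x_C1² − (304/5)x_C1 + 1883/5 = 0  ⇒  x_C1 = 7 or 269/5
2. given x_C1 < 2257/55: keep 7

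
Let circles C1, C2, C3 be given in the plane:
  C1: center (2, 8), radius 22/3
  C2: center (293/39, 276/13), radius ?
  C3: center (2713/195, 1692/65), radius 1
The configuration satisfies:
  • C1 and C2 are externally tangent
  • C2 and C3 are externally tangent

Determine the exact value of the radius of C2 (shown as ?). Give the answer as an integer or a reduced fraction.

1. [ext C1·C2]  r_C2² + (44/3)r_C2 − 455/3 = 0  ⇒  r_C2 = 7 (r>0 drops 1)
2. [ext C2·C3]  r_C2² + 2r_C2 − 63 = 0  ⇒  r_C2 = 7 (r>0 drops 1)

7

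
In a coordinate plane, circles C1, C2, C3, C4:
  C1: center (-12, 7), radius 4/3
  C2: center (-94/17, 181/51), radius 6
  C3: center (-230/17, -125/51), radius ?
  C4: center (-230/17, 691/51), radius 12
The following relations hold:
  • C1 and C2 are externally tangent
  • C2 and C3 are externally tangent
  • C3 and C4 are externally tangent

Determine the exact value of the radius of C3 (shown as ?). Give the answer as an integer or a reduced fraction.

4

1. [ext C2·C3]  r_C3² + 12r_C3 − 64 = 0  ⇒  r_C3 = 4 (r>0 drops 1)
2. [ext C3·C4]  r_C3² + 24r_C3 − 112 = 0  ⇒  r_C3 = 4 (r>0 drops 1)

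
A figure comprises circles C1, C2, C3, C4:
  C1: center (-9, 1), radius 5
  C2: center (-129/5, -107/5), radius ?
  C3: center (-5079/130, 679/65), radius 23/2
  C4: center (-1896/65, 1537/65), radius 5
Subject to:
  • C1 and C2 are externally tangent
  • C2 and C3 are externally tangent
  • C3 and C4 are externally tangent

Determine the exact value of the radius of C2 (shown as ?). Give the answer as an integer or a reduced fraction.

23

1. [ext C1·C2]  r_C2² + 10r_C2 − 759 = 0  ⇒  r_C2 = 23 (r>0 drops 1)
2. [ext C2·C3]  r_C2² + 23r_C2 − 1058 = 0  ⇒  r_C2 = 23 (r>0 drops 1)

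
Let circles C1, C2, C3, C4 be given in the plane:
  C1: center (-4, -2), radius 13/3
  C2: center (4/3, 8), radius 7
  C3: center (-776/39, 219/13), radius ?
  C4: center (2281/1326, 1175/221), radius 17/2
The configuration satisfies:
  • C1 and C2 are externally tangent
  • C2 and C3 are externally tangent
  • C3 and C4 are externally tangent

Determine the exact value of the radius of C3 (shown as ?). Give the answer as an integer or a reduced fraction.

16

1. [ext C2·C3]  r_C3² + 14r_C3 − 480 = 0  ⇒  r_C3 = 16 (r>0 drops 1)
2. [ext C3·C4]  r_C3² + 17r_C3 − 528 = 0  ⇒  r_C3 = 16 (r>0 drops 1)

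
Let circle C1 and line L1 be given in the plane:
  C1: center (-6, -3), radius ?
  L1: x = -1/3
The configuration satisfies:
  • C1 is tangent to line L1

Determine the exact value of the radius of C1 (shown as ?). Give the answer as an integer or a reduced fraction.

17/3

1. [C1‖L1]  r_C1² − 289/9 = 0  ⇒  r_C1 = 17/3 (r>0 drops 1)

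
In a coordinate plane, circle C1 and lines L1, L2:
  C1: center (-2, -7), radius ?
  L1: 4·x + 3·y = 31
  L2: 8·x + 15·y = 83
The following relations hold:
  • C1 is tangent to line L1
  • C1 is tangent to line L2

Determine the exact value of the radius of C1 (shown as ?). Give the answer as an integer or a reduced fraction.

1. [C1‖L1]  r_C1² − 144 = 0  ⇒  r_C1 = 12 (r>0 drops 1)
2. [C1‖L2]  r_C1² − 144 = 0  ⇒  r_C1 = 12 (r>0 drops 1)

12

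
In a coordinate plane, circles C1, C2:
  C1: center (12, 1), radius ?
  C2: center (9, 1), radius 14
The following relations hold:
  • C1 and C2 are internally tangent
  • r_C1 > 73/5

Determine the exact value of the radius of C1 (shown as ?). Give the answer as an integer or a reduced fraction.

1. [int C1,C2]  r_C1² − 28r_C1 + 187 = 0  ⇒  r_C1 = 11 or 17
2. given r_C1 > 73/5: keep 17

17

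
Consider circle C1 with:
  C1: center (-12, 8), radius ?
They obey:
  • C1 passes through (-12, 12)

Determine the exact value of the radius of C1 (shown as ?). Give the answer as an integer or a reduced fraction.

4

1. [C1∋P]  r_C1² − 16 = 0  ⇒  r_C1 = 4 (r>0 drops 1)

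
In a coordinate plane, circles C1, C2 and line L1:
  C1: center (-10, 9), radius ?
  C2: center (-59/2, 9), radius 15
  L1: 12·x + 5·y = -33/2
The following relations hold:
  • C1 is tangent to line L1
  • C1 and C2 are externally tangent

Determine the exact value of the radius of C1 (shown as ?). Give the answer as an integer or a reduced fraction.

1. [C1‖L1]  r_C1² − 81/4 = 0  ⇒  r_C1 = 9/2 (r>0 drops 1)
2. [ext C1·C2]  r_C1² + 30r_C1 − 621/4 = 0  ⇒  r_C1 = 9/2 (r>0 drops 1)

9/2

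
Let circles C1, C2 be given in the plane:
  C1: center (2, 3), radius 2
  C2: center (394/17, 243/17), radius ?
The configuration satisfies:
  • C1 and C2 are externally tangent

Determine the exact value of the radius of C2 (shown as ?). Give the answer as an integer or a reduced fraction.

22

1. [ext C1·C2]  r_C2² + 4r_C2 − 572 = 0  ⇒  r_C2 = 22 (r>0 drops 1)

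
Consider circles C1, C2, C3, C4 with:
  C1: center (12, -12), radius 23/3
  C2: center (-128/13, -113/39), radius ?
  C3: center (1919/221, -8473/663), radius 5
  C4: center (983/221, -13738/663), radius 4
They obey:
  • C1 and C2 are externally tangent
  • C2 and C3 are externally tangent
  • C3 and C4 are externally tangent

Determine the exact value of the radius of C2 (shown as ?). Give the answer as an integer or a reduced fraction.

16

1. [ext C1·C2]  r_C2² + (46/3)r_C2 − 1504/3 = 0  ⇒  r_C2 = 16 (r>0 drops 1)
2. [ext C2·C3]  r_C2² + 10r_C2 − 416 = 0  ⇒  r_C2 = 16 (r>0 drops 1)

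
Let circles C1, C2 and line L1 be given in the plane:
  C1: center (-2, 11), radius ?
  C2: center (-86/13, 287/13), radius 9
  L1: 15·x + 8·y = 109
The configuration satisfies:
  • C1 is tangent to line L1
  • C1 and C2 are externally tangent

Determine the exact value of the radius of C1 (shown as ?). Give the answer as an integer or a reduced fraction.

3

1. [C1‖L1]  r_C1² − 9 = 0  ⇒  r_C1 = 3 (r>0 drops 1)
2. [ext C1·C2]  r_C1² + 18r_C1 − 63 = 0  ⇒  r_C1 = 3 (r>0 drops 1)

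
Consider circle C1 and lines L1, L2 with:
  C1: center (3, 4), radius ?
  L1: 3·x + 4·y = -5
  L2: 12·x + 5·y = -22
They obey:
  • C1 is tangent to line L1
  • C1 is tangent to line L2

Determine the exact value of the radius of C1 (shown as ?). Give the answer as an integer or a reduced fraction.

1. [C1‖L1]  r_C1² − 36 = 0  ⇒  r_C1 = 6 (r>0 drops 1)
2. [C1‖L2]  r_C1² − 36 = 0  ⇒  r_C1 = 6 (r>0 drops 1)

6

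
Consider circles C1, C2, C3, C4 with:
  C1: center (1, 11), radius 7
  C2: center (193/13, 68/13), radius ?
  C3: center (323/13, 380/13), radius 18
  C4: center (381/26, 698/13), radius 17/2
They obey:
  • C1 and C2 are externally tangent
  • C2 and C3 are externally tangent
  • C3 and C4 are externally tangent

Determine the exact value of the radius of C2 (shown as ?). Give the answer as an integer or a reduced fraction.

8

1. [ext C1·C2]  r_C2² + 14r_C2 − 176 = 0  ⇒  r_C2 = 8 (r>0 drops 1)
2. [ext C2·C3]  r_C2² + 36r_C2 − 352 = 0  ⇒  r_C2 = 8 (r>0 drops 1)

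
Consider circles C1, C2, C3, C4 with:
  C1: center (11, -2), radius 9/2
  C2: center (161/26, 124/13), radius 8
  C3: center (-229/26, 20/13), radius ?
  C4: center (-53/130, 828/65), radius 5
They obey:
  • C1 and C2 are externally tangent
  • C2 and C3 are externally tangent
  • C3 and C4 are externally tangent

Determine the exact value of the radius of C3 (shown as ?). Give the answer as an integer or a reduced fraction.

1. [ext C2·C3]  r_C3² + 16r_C3 − 225 = 0  ⇒  r_C3 = 9 (r>0 drops 1)
2. [ext C3·C4]  r_C3² + 10r_C3 − 171 = 0  ⇒  r_C3 = 9 (r>0 drops 1)

9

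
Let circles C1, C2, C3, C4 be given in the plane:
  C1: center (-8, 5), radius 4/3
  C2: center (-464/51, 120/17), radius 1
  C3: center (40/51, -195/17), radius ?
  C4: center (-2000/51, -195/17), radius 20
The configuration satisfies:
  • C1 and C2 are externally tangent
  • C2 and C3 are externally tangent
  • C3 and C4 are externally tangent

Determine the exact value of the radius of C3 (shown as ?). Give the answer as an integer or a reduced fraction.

20

1. [ext C2·C3]  r_C3² + 2r_C3 − 440 = 0  ⇒  r_C3 = 20 (r>0 drops 1)
2. [ext C3·C4]  r_C3² + 40r_C3 − 1200 = 0  ⇒  r_C3 = 20 (r>0 drops 1)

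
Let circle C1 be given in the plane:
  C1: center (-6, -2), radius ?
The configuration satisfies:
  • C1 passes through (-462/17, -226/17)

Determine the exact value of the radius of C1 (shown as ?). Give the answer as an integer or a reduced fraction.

1. [C1∋P]  r_C1² − 576 = 0  ⇒  r_C1 = 24 (r>0 drops 1)

24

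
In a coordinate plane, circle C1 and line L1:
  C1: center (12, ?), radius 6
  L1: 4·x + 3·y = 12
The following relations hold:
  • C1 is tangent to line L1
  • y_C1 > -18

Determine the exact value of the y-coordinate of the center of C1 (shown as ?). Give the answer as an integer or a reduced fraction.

1. [C1‖L1]  y_C1² + 24y_C1 + 44 = 0  ⇒  y_C1 = -22 or -2
2. given y_C1 > -18: keep -2

-2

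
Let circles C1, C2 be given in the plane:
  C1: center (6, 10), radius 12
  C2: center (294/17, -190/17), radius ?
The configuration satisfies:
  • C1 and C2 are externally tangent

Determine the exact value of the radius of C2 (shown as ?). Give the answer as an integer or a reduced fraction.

12

1. [ext C1·C2]  r_C2² + 24r_C2 − 432 = 0  ⇒  r_C2 = 12 (r>0 drops 1)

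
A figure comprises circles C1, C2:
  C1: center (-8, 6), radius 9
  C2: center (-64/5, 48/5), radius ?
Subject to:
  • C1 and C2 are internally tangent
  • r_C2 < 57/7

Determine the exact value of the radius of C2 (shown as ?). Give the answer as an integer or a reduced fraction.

3

1. [int C1,C2]  r_C2² − 18r_C2 + 45 = 0  ⇒  r_C2 = 3 or 15
2. given r_C2 < 57/7: keep 3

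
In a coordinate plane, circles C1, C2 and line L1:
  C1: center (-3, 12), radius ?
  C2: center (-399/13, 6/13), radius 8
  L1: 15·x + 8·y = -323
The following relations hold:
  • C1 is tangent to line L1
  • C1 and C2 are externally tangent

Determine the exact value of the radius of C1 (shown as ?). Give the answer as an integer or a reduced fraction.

22

1. [C1‖L1]  r_C1² − 484 = 0  ⇒  r_C1 = 22 (r>0 drops 1)
2. [ext C1·C2]  r_C1² + 16r_C1 − 836 = 0  ⇒  r_C1 = 22 (r>0 drops 1)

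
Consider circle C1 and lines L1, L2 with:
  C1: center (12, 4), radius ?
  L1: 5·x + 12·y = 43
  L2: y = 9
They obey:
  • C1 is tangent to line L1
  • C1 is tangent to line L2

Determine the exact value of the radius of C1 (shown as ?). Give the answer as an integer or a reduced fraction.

5

1. [C1‖L1]  r_C1² − 25 = 0  ⇒  r_C1 = 5 (r>0 drops 1)
2. [C1‖L2]  r_C1² − 25 = 0  ⇒  r_C1 = 5 (r>0 drops 1)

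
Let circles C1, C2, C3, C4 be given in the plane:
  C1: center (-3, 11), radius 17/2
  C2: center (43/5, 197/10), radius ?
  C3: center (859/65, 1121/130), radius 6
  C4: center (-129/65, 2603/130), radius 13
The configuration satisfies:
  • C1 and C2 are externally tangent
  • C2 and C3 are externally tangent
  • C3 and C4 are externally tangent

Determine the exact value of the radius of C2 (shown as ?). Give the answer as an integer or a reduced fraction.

6

1. [ext C1·C2]  r_C2² + 17r_C2 − 138 = 0  ⇒  r_C2 = 6 (r>0 drops 1)
2. [ext C2·C3]  r_C2² + 12r_C2 − 108 = 0  ⇒  r_C2 = 6 (r>0 drops 1)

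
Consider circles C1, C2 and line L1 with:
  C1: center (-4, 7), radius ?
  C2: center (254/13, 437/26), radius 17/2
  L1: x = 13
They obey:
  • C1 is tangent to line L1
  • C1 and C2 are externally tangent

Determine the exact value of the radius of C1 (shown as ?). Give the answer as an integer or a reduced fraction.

17

1. [C1‖L1]  r_C1² − 289 = 0  ⇒  r_C1 = 17 (r>0 drops 1)
2. [ext C1·C2]  r_C1² + 17r_C1 − 578 = 0  ⇒  r_C1 = 17 (r>0 drops 1)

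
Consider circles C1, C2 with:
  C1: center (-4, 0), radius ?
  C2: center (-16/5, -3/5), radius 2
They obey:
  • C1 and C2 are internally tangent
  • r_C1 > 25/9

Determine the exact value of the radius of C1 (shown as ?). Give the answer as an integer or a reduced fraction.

3

1. [int C1,C2]  r_C1² − 4r_C1 + 3 = 0  ⇒  r_C1 = 1 or 3
2. given r_C1 > 25/9: keep 3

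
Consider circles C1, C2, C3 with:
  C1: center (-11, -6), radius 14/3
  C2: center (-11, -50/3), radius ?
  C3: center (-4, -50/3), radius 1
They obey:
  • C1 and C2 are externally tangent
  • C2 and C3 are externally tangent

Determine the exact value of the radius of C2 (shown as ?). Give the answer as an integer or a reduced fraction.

1. [ext C1·C2]  r_C2² + (28/3)r_C2 − 92 = 0  ⇒  r_C2 = 6 (r>0 drops 1)
2. [ext C2·C3]  r_C2² + 2r_C2 − 48 = 0  ⇒  r_C2 = 6 (r>0 drops 1)

6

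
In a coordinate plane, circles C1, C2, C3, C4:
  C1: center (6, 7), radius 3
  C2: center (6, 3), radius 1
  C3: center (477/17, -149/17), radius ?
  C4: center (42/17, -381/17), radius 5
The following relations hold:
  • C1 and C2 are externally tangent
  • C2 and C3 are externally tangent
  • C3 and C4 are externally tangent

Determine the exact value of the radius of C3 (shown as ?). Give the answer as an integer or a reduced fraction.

1. [ext C2·C3]  r_C3² + 2r_C3 − 624 = 0  ⇒  r_C3 = 24 (r>0 drops 1)
2. [ext C3·C4]  r_C3² + 10r_C3 − 816 = 0  ⇒  r_C3 = 24 (r>0 drops 1)

24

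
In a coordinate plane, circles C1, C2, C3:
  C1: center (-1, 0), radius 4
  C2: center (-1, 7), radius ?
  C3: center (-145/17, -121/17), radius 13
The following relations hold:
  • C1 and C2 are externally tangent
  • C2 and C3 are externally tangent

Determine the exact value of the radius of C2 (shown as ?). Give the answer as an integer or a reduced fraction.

3

1. [ext C1·C2]  r_C2² + 8r_C2 − 33 = 0  ⇒  r_C2 = 3 (r>0 drops 1)
2. [ext C2·C3]  r_C2² + 26r_C2 − 87 = 0  ⇒  r_C2 = 3 (r>0 drops 1)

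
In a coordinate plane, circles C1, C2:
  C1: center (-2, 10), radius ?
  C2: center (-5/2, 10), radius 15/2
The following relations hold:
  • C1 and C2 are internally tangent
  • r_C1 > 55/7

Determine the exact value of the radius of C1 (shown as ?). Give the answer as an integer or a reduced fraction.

8

1. [int C1,C2]  r_C1² − 15r_C1 + 56 = 0  ⇒  r_C1 = 7 or 8
2. given r_C1 > 55/7: keep 8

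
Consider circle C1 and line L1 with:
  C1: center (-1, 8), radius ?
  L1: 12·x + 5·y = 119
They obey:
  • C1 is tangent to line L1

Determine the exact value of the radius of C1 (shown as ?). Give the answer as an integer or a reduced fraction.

7

1. [C1‖L1]  r_C1² − 49 = 0  ⇒  r_C1 = 7 (r>0 drops 1)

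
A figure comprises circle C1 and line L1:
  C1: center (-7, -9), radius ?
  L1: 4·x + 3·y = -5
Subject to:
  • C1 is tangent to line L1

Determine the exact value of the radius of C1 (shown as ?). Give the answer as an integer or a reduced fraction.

10

1. [C1‖L1]  r_C1² − 100 = 0  ⇒  r_C1 = 10 (r>0 drops 1)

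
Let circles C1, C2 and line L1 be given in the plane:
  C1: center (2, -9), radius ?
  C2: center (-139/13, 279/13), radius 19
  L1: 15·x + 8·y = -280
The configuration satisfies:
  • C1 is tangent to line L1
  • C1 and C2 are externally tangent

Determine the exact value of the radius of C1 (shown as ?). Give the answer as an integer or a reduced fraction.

14

1. [C1‖L1]  r_C1² − 196 = 0  ⇒  r_C1 = 14 (r>0 drops 1)
2. [ext C1·C2]  r_C1² + 38r_C1 − 728 = 0  ⇒  r_C1 = 14 (r>0 drops 1)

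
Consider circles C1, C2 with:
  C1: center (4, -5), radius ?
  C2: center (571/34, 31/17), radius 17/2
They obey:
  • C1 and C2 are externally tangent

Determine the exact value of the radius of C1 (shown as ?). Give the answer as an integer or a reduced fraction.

1. [ext C1·C2]  r_C1² + 17r_C1 − 138 = 0  ⇒  r_C1 = 6 (r>0 drops 1)

6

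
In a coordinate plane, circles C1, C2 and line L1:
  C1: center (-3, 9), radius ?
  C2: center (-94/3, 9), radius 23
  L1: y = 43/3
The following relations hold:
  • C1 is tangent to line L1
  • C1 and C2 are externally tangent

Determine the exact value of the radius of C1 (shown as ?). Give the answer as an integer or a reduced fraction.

1. [C1‖L1]  r_C1² − 256/9 = 0  ⇒  r_C1 = 16/3 (r>0 drops 1)
2. [ext C1·C2]  r_C1² + 46r_C1 − 2464/9 = 0  ⇒  r_C1 = 16/3 (r>0 drops 1)

16/3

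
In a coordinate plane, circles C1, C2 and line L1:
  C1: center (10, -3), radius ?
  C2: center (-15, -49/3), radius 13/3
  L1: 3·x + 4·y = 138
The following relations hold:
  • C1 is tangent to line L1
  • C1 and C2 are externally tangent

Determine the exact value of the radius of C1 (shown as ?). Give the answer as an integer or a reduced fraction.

1. [C1‖L1]  r_C1² − 576 = 0  ⇒  r_C1 = 24 (r>0 drops 1)
2. [ext C1·C2]  r_C1² + (26/3)r_C1 − 784 = 0  ⇒  r_C1 = 24 (r>0 drops 1)

24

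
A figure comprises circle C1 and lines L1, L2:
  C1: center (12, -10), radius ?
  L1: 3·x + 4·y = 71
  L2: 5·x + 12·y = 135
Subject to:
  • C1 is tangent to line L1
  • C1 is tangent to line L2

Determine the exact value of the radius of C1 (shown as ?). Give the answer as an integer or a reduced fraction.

1. [C1‖L1]  r_C1² − 225 = 0  ⇒  r_C1 = 15 (r>0 drops 1)
2. [C1‖L2]  r_C1² − 225 = 0  ⇒  r_C1 = 15 (r>0 drops 1)

15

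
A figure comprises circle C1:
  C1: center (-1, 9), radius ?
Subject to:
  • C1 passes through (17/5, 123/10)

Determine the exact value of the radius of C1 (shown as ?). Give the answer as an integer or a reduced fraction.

1. [C1∋P]  r_C1² − 121/4 = 0  ⇒  r_C1 = 11/2 (r>0 drops 1)

11/2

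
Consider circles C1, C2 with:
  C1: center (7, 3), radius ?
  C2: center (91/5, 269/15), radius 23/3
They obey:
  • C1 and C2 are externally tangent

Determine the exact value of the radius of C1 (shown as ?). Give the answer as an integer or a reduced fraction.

1. [ext C1·C2]  r_C1² + (46/3)r_C1 − 869/3 = 0  ⇒  r_C1 = 11 (r>0 drops 1)

11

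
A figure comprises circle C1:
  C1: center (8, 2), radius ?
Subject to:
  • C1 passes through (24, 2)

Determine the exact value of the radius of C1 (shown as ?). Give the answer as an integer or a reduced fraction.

16

1. [C1∋P]  r_C1² − 256 = 0  ⇒  r_C1 = 16 (r>0 drops 1)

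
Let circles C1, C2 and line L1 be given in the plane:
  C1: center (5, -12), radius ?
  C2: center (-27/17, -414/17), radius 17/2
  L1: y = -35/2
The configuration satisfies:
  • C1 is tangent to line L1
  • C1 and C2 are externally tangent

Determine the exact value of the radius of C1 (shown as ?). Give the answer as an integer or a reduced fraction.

11/2

1. [C1‖L1]  r_C1² − 121/4 = 0  ⇒  r_C1 = 11/2 (r>0 drops 1)
2. [ext C1·C2]  r_C1² + 17r_C1 − 495/4 = 0  ⇒  r_C1 = 11/2 (r>0 drops 1)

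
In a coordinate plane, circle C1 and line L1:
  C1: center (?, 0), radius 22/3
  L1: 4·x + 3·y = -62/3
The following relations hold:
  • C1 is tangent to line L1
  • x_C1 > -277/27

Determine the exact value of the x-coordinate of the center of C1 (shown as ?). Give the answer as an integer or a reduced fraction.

4

1. [C1‖L1]  x_C1² + (31/3)x_C1 − 172/3 = 0  ⇒  x_C1 = -43/3 or 4
2. given x_C1 > -277/27: keep 4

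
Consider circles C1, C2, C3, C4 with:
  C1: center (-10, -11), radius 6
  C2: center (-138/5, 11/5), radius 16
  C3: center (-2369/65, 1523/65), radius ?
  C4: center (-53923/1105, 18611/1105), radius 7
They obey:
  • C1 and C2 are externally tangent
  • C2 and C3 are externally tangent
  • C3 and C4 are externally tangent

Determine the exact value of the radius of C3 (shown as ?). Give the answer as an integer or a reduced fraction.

7

1. [ext C2·C3]  r_C3² + 32r_C3 − 273 = 0  ⇒  r_C3 = 7 (r>0 drops 1)
2. [ext C3·C4]  r_C3² + 14r_C3 − 147 = 0  ⇒  r_C3 = 7 (r>0 drops 1)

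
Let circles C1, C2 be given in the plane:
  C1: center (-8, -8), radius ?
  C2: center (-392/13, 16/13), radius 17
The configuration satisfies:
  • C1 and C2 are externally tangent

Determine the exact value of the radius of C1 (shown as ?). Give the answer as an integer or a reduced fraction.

7

1. [ext C1·C2]  r_C1² + 34r_C1 − 287 = 0  ⇒  r_C1 = 7 (r>0 drops 1)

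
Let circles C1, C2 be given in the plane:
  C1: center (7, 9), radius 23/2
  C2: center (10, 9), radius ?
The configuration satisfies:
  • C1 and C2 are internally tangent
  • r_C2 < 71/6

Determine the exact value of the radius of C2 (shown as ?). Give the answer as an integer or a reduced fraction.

17/2

1. [int C1,C2]  r_C2² − 23r_C2 + 493/4 = 0  ⇒  r_C2 = 17/2 or 29/2
2. given r_C2 < 71/6: keep 17/2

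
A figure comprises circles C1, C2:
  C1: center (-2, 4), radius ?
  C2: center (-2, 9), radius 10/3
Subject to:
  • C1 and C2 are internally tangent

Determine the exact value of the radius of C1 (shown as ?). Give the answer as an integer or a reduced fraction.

25/3

1. [int C1,C2]  r_C1² − (20/3)r_C1 − 125/9 = 0  ⇒  r_C1 = 25/3 (r>0 drops 1)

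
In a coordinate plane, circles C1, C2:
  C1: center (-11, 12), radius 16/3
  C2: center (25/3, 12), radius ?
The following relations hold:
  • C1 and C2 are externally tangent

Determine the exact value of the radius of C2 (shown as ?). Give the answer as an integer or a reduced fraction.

14

1. [ext C1·C2]  r_C2² + (32/3)r_C2 − 1036/3 = 0  ⇒  r_C2 = 14 (r>0 drops 1)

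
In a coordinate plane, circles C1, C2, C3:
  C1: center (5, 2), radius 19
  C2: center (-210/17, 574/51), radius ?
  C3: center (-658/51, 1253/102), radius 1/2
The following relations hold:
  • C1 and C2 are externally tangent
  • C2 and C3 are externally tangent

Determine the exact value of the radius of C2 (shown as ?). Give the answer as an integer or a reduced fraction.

1. [ext C1·C2]  r_C2² + 38r_C2 − 232/9 = 0  ⇒  r_C2 = 2/3 (r>0 drops 1)
2. [ext C2·C3]  r_C2² + 1r_C2 − 10/9 = 0  ⇒  r_C2 = 2/3 (r>0 drops 1)

2/3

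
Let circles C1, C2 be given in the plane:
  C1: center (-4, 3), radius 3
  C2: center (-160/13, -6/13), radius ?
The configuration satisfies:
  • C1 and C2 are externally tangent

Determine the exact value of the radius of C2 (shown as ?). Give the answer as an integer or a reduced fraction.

1. [ext C1·C2]  r_C2² + 6r_C2 − 72 = 0  ⇒  r_C2 = 6 (r>0 drops 1)

6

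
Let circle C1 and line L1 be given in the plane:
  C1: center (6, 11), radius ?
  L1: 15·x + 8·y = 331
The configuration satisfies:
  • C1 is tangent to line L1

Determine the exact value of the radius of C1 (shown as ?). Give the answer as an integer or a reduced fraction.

9

1. [C1‖L1]  r_C1² − 81 = 0  ⇒  r_C1 = 9 (r>0 drops 1)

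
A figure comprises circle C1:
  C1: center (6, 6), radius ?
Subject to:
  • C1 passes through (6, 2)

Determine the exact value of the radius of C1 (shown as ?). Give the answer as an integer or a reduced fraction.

1. [C1∋P]  r_C1² − 16 = 0  ⇒  r_C1 = 4 (r>0 drops 1)

4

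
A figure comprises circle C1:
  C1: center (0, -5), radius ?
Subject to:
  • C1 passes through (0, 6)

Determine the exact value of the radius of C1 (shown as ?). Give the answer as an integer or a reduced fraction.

11

1. [C1∋P]  r_C1² − 121 = 0  ⇒  r_C1 = 11 (r>0 drops 1)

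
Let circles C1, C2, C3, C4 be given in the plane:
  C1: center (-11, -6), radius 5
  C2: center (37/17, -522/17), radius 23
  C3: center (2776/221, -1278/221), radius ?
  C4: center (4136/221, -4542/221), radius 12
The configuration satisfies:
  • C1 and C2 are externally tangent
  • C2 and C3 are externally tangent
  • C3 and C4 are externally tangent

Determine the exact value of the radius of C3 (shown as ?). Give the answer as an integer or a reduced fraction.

1. [ext C2·C3]  r_C3² + 46r_C3 − 200 = 0  ⇒  r_C3 = 4 (r>0 drops 1)
2. [ext C3·C4]  r_C3² + 24r_C3 − 112 = 0  ⇒  r_C3 = 4 (r>0 drops 1)

4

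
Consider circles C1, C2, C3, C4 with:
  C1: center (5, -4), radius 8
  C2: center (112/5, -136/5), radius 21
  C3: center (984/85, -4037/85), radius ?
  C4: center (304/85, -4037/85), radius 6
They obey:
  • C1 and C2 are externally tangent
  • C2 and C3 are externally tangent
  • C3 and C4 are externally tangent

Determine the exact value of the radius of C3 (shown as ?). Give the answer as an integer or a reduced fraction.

2

1. [ext C2·C3]  r_C3² + 42r_C3 − 88 = 0  ⇒  r_C3 = 2 (r>0 drops 1)
2. [ext C3·C4]  r_C3² + 12r_C3 − 28 = 0  ⇒  r_C3 = 2 (r>0 drops 1)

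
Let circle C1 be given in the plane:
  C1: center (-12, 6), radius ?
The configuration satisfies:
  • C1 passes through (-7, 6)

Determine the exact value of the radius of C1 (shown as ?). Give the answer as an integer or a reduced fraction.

5

1. [C1∋P]  r_C1² − 25 = 0  ⇒  r_C1 = 5 (r>0 drops 1)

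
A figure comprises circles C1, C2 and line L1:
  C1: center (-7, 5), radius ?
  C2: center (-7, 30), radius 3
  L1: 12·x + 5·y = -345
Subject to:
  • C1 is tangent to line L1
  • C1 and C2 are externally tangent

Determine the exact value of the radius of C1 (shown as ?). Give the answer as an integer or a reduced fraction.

22

1. [C1‖L1]  r_C1² − 484 = 0  ⇒  r_C1 = 22 (r>0 drops 1)
2. [ext C1·C2]  r_C1² + 6r_C1 − 616 = 0  ⇒  r_C1 = 22 (r>0 drops 1)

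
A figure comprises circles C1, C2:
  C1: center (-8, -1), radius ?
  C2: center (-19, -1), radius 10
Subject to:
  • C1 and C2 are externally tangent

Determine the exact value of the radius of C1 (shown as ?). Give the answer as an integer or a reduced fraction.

1

1. [ext C1·C2]  r_C1² + 20r_C1 − 21 = 0  ⇒  r_C1 = 1 (r>0 drops 1)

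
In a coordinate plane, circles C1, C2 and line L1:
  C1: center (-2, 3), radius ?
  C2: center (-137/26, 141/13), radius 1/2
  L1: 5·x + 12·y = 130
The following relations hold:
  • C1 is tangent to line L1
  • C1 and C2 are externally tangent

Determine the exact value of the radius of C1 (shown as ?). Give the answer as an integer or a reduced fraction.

1. [C1‖L1]  r_C1² − 64 = 0  ⇒  r_C1 = 8 (r>0 drops 1)
2. [ext C1·C2]  r_C1² + 1r_C1 − 72 = 0  ⇒  r_C1 = 8 (r>0 drops 1)

8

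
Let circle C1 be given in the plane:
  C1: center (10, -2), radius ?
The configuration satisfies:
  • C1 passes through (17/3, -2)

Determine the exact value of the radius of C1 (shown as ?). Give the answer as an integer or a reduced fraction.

13/3

1. [C1∋P]  r_C1² − 169/9 = 0  ⇒  r_C1 = 13/3 (r>0 drops 1)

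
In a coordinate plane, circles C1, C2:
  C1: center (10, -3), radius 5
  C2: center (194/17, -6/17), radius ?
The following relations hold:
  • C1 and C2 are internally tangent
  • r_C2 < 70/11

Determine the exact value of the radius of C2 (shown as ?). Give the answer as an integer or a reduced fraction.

2

1. [int C1,C2]  r_C2² − 10r_C2 + 16 = 0  ⇒  r_C2 = 2 or 8
2. given r_C2 < 70/11: keep 2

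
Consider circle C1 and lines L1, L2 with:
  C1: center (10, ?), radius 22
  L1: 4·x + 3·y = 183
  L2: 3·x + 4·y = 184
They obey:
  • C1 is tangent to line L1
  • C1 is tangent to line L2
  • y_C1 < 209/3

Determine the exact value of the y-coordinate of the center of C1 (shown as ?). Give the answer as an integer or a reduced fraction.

11

1. [C1‖L1]  y_C1² − (286/3)y_C1 + 2783/3 = 0  ⇒  y_C1 = 11 or 253/3
2. [C1‖L2]  y_C1² − 77y_C1 + 726 = 0  ⇒  y_C1 = 11 or 66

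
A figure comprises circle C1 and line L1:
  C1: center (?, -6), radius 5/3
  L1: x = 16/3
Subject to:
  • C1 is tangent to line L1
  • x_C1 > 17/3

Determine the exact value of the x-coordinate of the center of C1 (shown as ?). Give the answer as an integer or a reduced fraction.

1. [C1‖L1]  x_C1² − (32/3)x_C1 + 77/3 = 0  ⇒  x_C1 = 11/3 or 7
2. given x_C1 > 17/3: keep 7

7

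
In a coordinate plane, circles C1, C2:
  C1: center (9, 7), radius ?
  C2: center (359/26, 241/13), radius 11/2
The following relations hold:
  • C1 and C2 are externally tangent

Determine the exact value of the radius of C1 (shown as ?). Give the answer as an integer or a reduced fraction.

1. [ext C1·C2]  r_C1² + 11r_C1 − 126 = 0  ⇒  r_C1 = 7 (r>0 drops 1)

7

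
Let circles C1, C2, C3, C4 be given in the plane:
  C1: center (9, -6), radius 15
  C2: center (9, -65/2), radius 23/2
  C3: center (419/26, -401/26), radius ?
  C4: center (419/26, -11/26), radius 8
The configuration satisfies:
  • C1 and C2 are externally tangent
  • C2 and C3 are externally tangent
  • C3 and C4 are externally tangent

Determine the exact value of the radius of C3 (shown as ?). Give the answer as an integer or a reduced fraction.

1. [ext C2·C3]  r_C3² + 23r_C3 − 210 = 0  ⇒  r_C3 = 7 (r>0 drops 1)
2. [ext C3·C4]  r_C3² + 16r_C3 − 161 = 0  ⇒  r_C3 = 7 (r>0 drops 1)

7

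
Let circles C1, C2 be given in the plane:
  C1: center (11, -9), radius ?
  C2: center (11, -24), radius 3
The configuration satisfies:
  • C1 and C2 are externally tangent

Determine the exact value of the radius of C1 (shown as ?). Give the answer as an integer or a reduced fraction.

1. [ext C1·C2]  r_C1² + 6r_C1 − 216 = 0  ⇒  r_C1 = 12 (r>0 drops 1)

12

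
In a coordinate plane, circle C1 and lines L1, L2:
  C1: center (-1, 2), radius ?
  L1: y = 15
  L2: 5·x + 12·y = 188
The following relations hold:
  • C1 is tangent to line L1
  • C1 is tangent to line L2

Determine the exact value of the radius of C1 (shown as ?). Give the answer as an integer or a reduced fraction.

1. [C1‖L1]  r_C1² − 169 = 0  ⇒  r_C1 = 13 (r>0 drops 1)
2. [C1‖L2]  r_C1² − 169 = 0  ⇒  r_C1 = 13 (r>0 drops 1)

13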